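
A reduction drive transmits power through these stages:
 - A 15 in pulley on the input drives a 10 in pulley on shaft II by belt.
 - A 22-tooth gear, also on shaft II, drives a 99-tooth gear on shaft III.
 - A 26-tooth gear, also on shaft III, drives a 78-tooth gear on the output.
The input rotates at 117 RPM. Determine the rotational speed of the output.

13 RPM

the input → shaft II (belt, 10/15): 117 ÷ 0.66667 = 175.5 RPM
shaft II → shaft III (gear mesh, 99/22): 175.5 ÷ 4.5 = 39 RPM
shaft III → the output (gear mesh, 78/26): 39 ÷ 3 = 13 RPM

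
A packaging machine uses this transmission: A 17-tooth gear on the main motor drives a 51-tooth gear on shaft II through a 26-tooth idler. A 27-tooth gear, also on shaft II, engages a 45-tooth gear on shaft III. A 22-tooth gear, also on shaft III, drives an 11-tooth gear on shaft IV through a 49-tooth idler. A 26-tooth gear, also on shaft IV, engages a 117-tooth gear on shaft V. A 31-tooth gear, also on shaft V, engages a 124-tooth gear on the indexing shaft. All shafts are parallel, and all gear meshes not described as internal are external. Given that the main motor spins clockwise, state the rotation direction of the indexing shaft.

anticlockwise

the main motor → shaft II: driver → idler → driven is 2 external meshes, 2 reversals → CW.
shaft II → shaft III: external mesh, 1 reversal → CCW.
shaft III → shaft IV: driver → idler → driven is 2 external meshes, 2 reversals → CCW.
shaft IV → shaft V: external mesh, 1 reversal → CW.
shaft V → the indexing shaft: external mesh, 1 reversal → CCW.
7 reversals in total — an odd number — so the indexing shaft turns opposite to the main motor.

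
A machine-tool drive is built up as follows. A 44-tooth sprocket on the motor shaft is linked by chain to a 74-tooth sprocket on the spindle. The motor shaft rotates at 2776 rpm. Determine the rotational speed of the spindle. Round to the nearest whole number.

1651 rpm

Chain: ratio = 74/44 = 1.6818, so the spindle turns at 2776 / 1.6818 = 1650.6 rpm.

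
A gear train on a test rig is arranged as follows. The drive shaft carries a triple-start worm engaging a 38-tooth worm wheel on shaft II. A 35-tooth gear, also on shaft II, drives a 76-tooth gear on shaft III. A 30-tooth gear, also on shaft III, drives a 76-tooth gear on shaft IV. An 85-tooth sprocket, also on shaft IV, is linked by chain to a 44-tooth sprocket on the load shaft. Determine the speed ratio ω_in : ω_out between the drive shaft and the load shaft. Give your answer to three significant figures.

Each stage contributes driven/driver: worm 38/3 = 12.667, gear mesh 76/35 = 2.1714, gear mesh 76/30 = 2.5333, chain 44/85 = 0.51765.
Overall: 12.667 × 2.1714 × 2.5333 × 0.51765 = 36.069.

36.1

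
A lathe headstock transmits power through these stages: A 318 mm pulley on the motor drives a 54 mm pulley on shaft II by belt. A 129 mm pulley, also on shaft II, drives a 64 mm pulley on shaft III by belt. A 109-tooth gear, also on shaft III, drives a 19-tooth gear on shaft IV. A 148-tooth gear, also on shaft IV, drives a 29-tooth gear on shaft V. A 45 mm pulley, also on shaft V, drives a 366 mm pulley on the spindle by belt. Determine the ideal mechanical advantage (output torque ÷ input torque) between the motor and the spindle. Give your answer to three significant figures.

Each stage contributes driven/driver: belt 54/318 = 0.16981, belt 64/129 = 0.49612, gear mesh 19/109 = 0.17431, gear mesh 29/148 = 0.19595, belt 366/45 = 8.1333.
Overall: 0.16981 × 0.49612 × 0.17431 × 0.19595 × 8.1333 = 0.023404.

0.0234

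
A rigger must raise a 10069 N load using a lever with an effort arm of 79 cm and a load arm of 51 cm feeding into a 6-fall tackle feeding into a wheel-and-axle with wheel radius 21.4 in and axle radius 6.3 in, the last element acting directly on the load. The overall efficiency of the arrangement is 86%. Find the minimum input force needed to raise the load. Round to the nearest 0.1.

370.9 N

Lever MA = effort arm / load arm = 79/51 = 1.549.
Block-and-tackle MA = number of supporting rope parts = 6.
Wheel-and-axle MA = R/r = 21.4/6.3 = 3.3968.
Combined ideal MA = 1.549 × 6 × 3.3968 = 31.57.
Actual MA = 31.57 × 0.86 = 27.151.
Effort = load / actual MA = 10069 / 27.151 = 370.86 N.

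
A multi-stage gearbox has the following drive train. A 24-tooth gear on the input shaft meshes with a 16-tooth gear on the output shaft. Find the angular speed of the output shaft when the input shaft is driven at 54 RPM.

the input shaft → the output shaft (gear mesh, 16/24): 54 ÷ 0.66667 = 81 RPM

81 RPM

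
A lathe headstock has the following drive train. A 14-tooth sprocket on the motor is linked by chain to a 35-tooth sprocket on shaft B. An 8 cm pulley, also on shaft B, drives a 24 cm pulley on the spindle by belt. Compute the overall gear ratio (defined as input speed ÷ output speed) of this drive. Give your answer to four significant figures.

7.500

Each stage contributes driven/driver: chain 35/14 = 2.5, belt 24/8 = 3.
Overall: 2.5 × 3 = 7.5.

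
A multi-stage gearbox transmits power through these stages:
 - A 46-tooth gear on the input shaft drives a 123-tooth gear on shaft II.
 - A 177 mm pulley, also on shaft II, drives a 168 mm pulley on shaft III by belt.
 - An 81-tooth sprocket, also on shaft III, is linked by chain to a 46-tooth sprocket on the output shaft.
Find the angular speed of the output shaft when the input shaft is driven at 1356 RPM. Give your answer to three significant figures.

941 RPM

gear mesh 123/46 = 2.6739 → 1356/2.6739 = 507.12 RPM
belt 168/177 = 0.94915 → 507.12/0.94915 = 534.29 RPM
chain 46/81 = 0.5679 → 534.29/0.5679 = 940.81 RPM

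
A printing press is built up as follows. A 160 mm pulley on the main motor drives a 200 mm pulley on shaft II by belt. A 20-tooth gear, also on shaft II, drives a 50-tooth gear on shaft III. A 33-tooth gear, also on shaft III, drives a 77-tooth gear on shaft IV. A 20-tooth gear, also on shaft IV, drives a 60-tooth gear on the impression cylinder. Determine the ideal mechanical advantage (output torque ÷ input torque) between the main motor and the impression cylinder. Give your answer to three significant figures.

Each stage contributes driven/driver: belt 200/160 = 1.25, gear mesh 50/20 = 2.5, gear mesh 77/33 = 2.3333, gear mesh 60/20 = 3.
Overall: 1.25 × 2.5 × 2.3333 × 3 = 21.875.

21.9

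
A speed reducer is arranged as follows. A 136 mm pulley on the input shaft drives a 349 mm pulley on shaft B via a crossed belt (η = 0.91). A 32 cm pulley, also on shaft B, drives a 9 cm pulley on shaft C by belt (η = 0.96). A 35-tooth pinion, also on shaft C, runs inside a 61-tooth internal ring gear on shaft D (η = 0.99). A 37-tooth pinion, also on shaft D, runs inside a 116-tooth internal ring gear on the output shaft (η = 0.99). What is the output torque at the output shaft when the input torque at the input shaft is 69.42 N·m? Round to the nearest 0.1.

234.4 N·m

After the belt (349/136): 69.42 × 2.5662 × 0.91 = 162.11 N·m
After the belt (9/32): 162.11 × 0.28125 × 0.96 = 43.77 N·m
After the internal gear (61/35): 43.77 × 1.7429 × 0.99 = 75.522 N·m
After the internal gear (116/37): 75.522 × 3.1351 × 0.99 = 234.4 N·m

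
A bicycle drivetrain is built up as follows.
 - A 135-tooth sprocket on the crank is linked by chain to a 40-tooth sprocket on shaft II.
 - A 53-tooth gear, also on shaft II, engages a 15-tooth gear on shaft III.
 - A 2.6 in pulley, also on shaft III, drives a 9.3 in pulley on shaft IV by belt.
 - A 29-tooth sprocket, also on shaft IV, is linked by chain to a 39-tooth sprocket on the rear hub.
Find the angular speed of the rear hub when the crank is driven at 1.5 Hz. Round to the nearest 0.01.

Chain: ratio = 40/135 = 0.2963, so shaft II turns at 1.5 / 0.2963 = 5.0625 Hz.
Gear mesh: ratio = 15/53 = 0.28302, so shaft III turns at 5.0625 / 0.28302 = 17.887 Hz.
Belt: ratio = 9.3/2.6 = 3.5769, so shaft IV turns at 17.887 / 3.5769 = 5.0008 Hz.
Chain: ratio = 39/29 = 1.3448, so the rear hub turns at 5.0008 / 1.3448 = 3.7185 Hz.

3.72 Hz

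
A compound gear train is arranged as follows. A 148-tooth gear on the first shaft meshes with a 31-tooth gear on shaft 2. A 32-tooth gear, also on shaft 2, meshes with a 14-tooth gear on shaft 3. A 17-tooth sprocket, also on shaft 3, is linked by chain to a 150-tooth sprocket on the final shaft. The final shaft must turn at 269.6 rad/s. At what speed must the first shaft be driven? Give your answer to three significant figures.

218 rad/s

Overall ratio R = 0.20946 × 0.4375 × 8.8235 = 0.80858.
Required input speed = output speed × R = 269.6 × 0.80858 = 217.99 rad/s.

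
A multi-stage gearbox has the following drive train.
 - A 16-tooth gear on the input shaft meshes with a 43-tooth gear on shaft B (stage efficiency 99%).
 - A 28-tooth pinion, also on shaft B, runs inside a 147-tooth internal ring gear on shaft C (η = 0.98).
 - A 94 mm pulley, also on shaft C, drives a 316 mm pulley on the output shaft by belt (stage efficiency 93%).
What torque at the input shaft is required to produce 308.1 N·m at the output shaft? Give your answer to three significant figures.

Overall ratio R = 2.6875 × 5.25 × 3.3617 = 47.432; overall efficiency η = 0.99 × 0.98 × 0.93 = 0.9023.
Input torque = output torque / (R × η) = 308.1 / (47.432 × 0.9023) = 7.1991 N·m.

7.20 N·m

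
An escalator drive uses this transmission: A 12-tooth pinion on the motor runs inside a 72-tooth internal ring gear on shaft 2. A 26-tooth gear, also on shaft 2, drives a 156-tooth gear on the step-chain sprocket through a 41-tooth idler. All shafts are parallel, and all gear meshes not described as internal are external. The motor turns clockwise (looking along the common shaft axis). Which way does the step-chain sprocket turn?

the motor → shaft 2: internal mesh, same direction → CW.
shaft 2 → the step-chain sprocket: driver → idler → driven is 2 external meshes, 2 reversals → CW.
2 reversals in total — an even number — so the step-chain sprocket turns the same way as the motor.

clockwise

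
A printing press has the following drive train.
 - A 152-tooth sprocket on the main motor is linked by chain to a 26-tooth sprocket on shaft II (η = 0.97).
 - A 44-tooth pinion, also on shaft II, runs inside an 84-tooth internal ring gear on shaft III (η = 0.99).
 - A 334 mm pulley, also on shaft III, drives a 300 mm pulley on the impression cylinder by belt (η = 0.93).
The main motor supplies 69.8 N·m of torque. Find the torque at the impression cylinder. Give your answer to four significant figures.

Chain: ratio = 26/152 = 0.17105; torque at shaft II = 69.8 × 0.17105 × 0.97 = 11.581 N·m.
Internal gear: ratio = 84/44 = 1.9091; torque at shaft III = 11.581 × 1.9091 × 0.99 = 21.889 N·m.
Belt: ratio = 300/334 = 0.8982; torque at the impression cylinder = 21.889 × 0.8982 × 0.93 = 18.284 N·m.

18.28 N·m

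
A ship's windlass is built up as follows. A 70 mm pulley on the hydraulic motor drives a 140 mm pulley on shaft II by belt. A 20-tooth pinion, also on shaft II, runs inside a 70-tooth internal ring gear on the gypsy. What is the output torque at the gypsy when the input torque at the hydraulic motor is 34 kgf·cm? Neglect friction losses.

238 kgf·cm

belt 140/70 = 2 → τ = 34·2 = 68 kgf·cm
internal gear 70/20 = 3.5 → τ = 68·3.5 = 238 kgf·cm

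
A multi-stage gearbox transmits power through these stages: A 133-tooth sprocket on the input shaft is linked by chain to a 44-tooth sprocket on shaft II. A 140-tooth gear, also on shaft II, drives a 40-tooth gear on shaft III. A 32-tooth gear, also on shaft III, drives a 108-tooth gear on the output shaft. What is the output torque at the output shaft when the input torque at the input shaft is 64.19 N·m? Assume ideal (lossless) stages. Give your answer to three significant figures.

Chain: ratio = 44/133 = 0.33083; torque at shaft II = 64.19 × 0.33083 = 21.236 N·m.
Gear mesh: ratio = 40/140 = 0.28571; torque at shaft III = 21.236 × 0.28571 = 6.0674 N·m.
Gear mesh: ratio = 108/32 = 3.375; torque at the output shaft = 6.0674 × 3.375 = 20.477 N·m.

20.5 N·m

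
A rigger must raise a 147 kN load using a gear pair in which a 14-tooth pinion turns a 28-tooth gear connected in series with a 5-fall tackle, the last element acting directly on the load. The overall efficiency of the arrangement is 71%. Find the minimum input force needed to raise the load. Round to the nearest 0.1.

20.7 kN

Gear pair MA = 28/14 = 2.
Block-and-tackle MA = number of supporting rope parts = 5.
Combined ideal MA = 2 × 5 = 10.
Actual MA = 10 × 0.71 = 7.1.
Effort = load / actual MA = 147 / 7.1 = 20.704 kN.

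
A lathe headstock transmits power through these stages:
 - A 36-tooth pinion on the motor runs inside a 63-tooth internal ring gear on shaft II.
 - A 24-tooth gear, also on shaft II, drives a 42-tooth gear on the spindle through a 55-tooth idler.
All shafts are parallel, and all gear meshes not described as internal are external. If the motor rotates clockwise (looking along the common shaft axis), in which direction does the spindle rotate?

clockwise

the motor → shaft II: internal mesh, same direction → CW.
shaft II → the spindle: driver → idler → driven is 2 external meshes, 2 reversals → CW.
2 reversals in total — an even number — so the spindle turns the same way as the motor.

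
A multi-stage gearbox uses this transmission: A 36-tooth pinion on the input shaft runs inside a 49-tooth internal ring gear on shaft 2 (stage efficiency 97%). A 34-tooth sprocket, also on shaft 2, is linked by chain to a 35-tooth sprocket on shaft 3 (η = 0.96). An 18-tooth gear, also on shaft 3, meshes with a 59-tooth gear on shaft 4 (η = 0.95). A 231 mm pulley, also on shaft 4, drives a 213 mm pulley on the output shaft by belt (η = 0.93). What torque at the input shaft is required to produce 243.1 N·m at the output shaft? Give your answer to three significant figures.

Overall ratio R = 1.3611 × 1.0294 × 3.2778 × 0.92208 = 4.2348; overall efficiency η = 0.97 × 0.96 × 0.95 × 0.93 = 0.8227.
Input torque = output torque / (R × η) = 243.1 / (4.2348 × 0.8227) = 69.776 N·m.

69.8 N·m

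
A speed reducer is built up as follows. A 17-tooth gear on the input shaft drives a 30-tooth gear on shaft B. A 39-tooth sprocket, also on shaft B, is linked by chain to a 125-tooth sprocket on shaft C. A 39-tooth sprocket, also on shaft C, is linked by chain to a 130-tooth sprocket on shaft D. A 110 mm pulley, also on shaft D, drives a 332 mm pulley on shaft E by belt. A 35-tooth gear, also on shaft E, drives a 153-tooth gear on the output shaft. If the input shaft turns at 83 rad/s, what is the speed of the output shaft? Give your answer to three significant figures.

0.334 rad/s

gear mesh 30/17 = 1.7647 → 83/1.7647 = 47.033 rad/s
chain 125/39 = 3.2051 → 47.033/3.2051 = 14.674 rad/s
chain 130/39 = 3.3333 → 14.674/3.3333 = 4.4023 rad/s
belt 332/110 = 3.0182 → 4.4023/3.0182 = 1.4586 rad/s
gear mesh 153/35 = 4.3714 → 1.4586/4.3714 = 0.33367 rad/s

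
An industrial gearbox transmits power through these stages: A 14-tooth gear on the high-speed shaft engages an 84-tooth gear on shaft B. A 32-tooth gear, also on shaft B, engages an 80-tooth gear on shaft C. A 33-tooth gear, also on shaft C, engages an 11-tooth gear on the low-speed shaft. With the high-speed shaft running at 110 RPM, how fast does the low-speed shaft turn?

Gear mesh: ratio = 84/14 = 6, so shaft B turns at 110 / 6 = 18.333 RPM.
Gear mesh: ratio = 80/32 = 2.5, so shaft C turns at 18.333 / 2.5 = 7.3333 RPM.
Gear mesh: ratio = 11/33 = 0.33333, so the low-speed shaft turns at 7.3333 / 0.33333 = 22 RPM.

22 RPM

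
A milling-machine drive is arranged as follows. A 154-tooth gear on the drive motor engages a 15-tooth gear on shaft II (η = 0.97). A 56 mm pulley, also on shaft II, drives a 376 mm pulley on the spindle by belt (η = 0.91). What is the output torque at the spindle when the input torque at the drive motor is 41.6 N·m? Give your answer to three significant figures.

After the gear mesh (15/154): 41.6 × 0.097403 × 0.97 = 3.9304 N·m
After the belt (376/56): 3.9304 × 6.7143 × 0.91 = 24.015 N·m

24.0 N·m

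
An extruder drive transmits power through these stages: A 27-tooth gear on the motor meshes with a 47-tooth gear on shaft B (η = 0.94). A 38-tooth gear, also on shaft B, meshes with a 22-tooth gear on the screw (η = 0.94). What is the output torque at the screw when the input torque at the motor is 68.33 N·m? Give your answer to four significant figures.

60.85 N·m

gear mesh 47/27 = 1.7407 → τ = 68.33·1.7407·0.94 = 111.81 N·m
gear mesh 22/38 = 0.57895 → τ = 111.81·0.57895·0.94 = 60.847 N·m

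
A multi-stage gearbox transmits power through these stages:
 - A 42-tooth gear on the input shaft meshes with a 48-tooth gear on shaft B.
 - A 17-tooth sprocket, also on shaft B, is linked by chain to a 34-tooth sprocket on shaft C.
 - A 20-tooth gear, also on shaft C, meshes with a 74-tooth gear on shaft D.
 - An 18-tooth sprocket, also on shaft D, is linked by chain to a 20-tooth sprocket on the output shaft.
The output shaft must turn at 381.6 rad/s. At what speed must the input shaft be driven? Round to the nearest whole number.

Overall ratio R = 1.1429 × 2 × 3.7 × 1.1111 = 9.3968.
Required input speed = output speed × R = 381.6 × 9.3968 = 3585.8 rad/s.

3586 rad/s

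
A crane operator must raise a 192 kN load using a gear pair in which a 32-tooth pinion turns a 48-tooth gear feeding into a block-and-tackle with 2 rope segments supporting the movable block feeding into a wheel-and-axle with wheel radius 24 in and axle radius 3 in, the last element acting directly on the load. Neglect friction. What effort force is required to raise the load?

Gear pair MA = 48/32 = 1.5.
Block-and-tackle MA = number of supporting rope parts = 2.
Wheel-and-axle MA = R/r = 24/3 = 8.
Combined ideal MA = 1.5 × 2 × 8 = 24.
Effort = load / MA = 192 / 24 = 8 kN.

8 kN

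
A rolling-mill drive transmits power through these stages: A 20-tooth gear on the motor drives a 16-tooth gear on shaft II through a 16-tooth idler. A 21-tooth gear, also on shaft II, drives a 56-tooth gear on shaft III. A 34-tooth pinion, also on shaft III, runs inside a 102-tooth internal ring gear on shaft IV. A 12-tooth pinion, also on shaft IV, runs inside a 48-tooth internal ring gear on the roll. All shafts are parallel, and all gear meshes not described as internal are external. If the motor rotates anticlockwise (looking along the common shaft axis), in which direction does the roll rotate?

clockwise

the motor → shaft II: driver → idler → driven is 2 external meshes, 2 reversals → CCW.
shaft II → shaft III: external mesh, 1 reversal → CW.
shaft III → shaft IV: internal mesh, same direction → CW.
shaft IV → the roll: internal mesh, same direction → CW.
3 reversals in total — an odd number — so the roll turns opposite to the motor.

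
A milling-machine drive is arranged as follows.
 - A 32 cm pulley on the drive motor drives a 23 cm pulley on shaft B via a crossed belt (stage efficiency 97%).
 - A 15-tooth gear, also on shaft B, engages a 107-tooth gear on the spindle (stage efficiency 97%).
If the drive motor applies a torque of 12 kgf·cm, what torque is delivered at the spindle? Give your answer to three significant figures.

57.9 kgf·cm

After the belt (23/32): 12 × 0.71875 × 0.97 = 8.3662 kgf·cm
After the gear mesh (107/15): 8.3662 × 7.1333 × 0.97 = 57.889 kgf·cm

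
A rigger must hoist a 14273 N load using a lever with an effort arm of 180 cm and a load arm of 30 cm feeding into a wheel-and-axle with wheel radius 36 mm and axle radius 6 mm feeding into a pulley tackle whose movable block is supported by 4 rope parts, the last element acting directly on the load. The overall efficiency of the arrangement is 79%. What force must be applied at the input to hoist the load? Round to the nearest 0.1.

125.5 N

Lever MA = effort arm / load arm = 180/30 = 6.
Wheel-and-axle MA = R/r = 36/6 = 6.
Block-and-tackle MA = number of supporting rope parts = 4.
Combined ideal MA = 6 × 6 × 4 = 144.
Actual MA = 144 × 0.79 = 113.76.
Effort = load / actual MA = 14273 / 113.76 = 125.47 N.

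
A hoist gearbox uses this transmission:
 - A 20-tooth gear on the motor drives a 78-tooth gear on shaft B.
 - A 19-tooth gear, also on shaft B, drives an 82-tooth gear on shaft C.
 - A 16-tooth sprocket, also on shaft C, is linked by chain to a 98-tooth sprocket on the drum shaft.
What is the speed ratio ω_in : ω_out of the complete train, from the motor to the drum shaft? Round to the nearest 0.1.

Each stage contributes driven/driver: gear mesh 78/20 = 3.9, gear mesh 82/19 = 4.3158, chain 98/16 = 6.125.
Overall: 3.9 × 4.3158 × 6.125 = 103.09.

103.1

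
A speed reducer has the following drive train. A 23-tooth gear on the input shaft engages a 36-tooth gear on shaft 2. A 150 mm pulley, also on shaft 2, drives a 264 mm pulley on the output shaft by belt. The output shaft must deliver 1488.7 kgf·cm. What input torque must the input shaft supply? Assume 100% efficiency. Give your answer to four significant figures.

Overall ratio R = 1.5652 × 1.76 = 2.7548.
Input torque = output torque / R = 1488.7 / 2.7548 = 540.41 kgf·cm.

540.4 kgf·cm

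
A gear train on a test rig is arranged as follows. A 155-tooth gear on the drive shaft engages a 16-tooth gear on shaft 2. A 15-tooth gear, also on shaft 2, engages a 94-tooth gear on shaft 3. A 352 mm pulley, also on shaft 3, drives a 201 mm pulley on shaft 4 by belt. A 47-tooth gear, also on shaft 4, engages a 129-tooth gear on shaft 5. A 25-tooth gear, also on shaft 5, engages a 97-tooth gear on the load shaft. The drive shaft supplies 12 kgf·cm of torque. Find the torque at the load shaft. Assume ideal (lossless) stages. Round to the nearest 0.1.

47.2 kgf·cm

gear mesh 16/155 = 0.10323 → τ = 12·0.10323 = 1.2387 kgf·cm
gear mesh 94/15 = 6.2667 → τ = 1.2387·6.2667 = 7.7626 kgf·cm
belt 201/352 = 0.57102 → τ = 7.7626·0.57102 = 4.4326 kgf·cm
gear mesh 129/47 = 2.7447 → τ = 4.4326·2.7447 = 12.166 kgf·cm
gear mesh 97/25 = 3.88 → τ = 12.166·3.88 = 47.204 kgf·cm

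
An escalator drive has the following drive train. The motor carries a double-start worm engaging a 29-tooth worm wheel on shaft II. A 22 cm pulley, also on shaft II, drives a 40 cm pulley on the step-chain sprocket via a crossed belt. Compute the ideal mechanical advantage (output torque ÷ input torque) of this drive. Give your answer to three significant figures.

Each stage contributes driven/driver: worm 29/2 = 14.5, belt 40/22 = 1.8182.
Overall: 14.5 × 1.8182 = 26.364.

26.4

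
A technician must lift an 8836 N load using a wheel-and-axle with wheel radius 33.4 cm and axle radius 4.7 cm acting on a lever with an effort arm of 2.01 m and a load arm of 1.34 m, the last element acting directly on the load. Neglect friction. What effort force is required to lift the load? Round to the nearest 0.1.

828.9 N

Wheel-and-axle MA = R/r = 33.4/4.7 = 7.1064.
Lever MA = effort arm / load arm = 2.01/1.34 = 1.5.
Combined ideal MA = 7.1064 × 1.5 = 10.66.
Effort = load / MA = 8836 / 10.66 = 828.93 N.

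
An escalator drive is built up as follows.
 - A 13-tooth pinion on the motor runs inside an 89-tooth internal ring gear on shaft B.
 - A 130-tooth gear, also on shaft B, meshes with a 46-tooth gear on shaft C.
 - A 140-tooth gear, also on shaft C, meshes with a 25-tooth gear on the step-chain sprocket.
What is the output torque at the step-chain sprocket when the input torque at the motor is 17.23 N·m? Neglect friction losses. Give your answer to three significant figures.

internal gear 89/13 = 6.8462 → τ = 17.23·6.8462 = 117.96 N·m
gear mesh 46/130 = 0.35385 → τ = 117.96·0.35385 = 41.739 N·m
gear mesh 25/140 = 0.17857 → τ = 41.739·0.17857 = 7.4535 N·m

7.45 N·m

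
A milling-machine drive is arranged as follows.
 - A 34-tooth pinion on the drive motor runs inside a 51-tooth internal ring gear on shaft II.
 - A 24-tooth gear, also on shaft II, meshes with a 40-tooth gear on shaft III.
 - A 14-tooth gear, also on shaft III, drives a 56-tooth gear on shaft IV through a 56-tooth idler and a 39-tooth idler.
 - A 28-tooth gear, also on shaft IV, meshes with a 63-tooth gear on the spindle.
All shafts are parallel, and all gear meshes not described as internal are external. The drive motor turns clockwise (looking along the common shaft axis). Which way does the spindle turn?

the drive motor → shaft II: internal mesh, same direction → CW.
shaft II → shaft III: external mesh, 1 reversal → CCW.
shaft III → shaft IV: driver → idler → idler → driven is 3 external meshes, 3 reversals → CW.
shaft IV → the spindle: external mesh, 1 reversal → CCW.
5 reversals in total — an odd number — so the spindle turns opposite to the drive motor.

counterclockwise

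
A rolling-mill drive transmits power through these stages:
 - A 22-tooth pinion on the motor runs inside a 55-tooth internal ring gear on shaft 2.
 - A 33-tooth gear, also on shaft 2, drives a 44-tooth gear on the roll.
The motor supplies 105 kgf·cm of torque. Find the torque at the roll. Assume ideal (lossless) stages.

internal gear 55/22 = 2.5 → τ = 105·2.5 = 262.5 kgf·cm
gear mesh 44/33 = 1.3333 → τ = 262.5·1.3333 = 350 kgf·cm

350 kgf·cm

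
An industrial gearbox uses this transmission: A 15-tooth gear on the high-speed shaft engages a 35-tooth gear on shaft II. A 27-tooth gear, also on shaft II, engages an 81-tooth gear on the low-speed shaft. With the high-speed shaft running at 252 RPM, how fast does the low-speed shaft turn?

gear mesh 35/15 = 2.3333 → 252/2.3333 = 108 RPM
gear mesh 81/27 = 3 → 108/3 = 36 RPM

36 RPM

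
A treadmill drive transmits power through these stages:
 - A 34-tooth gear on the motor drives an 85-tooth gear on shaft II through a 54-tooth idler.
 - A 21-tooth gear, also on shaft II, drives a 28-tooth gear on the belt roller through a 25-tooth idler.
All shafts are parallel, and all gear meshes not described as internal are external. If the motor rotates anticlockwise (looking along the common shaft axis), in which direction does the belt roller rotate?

the motor → shaft II: driver → idler → driven is 2 external meshes, 2 reversals → CCW.
shaft II → the belt roller: driver → idler → driven is 2 external meshes, 2 reversals → CCW.
4 reversals in total — an even number — so the belt roller turns the same way as the motor.

anticlockwise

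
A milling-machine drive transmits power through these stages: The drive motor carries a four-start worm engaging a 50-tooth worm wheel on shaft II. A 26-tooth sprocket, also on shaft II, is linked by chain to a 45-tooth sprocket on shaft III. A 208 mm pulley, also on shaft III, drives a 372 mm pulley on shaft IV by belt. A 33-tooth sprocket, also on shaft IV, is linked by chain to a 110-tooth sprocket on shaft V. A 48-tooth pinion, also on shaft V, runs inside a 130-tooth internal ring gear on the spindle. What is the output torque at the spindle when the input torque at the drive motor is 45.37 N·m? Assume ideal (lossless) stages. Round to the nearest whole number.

15848 N·m

After the worm (50/4): 45.37 × 12.5 = 567.12 N·m
After the chain (45/26): 567.12 × 1.7308 = 981.56 N·m
After the belt (372/208): 981.56 × 1.7885 = 1755.5 N·m
After the chain (110/33): 1755.5 × 3.3333 = 5851.6 N·m
After the internal gear (130/48): 5851.6 × 2.7083 = 15848 N·m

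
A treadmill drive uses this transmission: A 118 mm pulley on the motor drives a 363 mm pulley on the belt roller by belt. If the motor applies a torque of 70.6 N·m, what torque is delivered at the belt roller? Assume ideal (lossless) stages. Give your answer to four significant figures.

217.2 N·m

Belt: ratio = 363/118 = 3.0763; torque at the belt roller = 70.6 × 3.0763 = 217.18 N·m.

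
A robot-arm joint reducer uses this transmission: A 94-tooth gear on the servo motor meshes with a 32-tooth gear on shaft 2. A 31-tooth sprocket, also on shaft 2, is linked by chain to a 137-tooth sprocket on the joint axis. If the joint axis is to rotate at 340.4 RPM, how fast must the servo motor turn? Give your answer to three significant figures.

Overall ratio R = 0.34043 × 4.4194 = 1.5045.
Required input speed = output speed × R = 340.4 × 1.5045 = 512.12 RPM.

512 RPM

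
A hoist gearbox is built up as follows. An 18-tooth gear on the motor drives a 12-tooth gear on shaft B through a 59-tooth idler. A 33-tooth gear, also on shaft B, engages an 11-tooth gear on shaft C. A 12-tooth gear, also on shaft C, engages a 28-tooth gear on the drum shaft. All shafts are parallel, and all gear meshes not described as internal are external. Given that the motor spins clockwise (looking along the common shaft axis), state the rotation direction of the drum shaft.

the motor → shaft B: driver → idler → driven is 2 external meshes, 2 reversals → CW.
shaft B → shaft C: external mesh, 1 reversal → CCW.
shaft C → the drum shaft: external mesh, 1 reversal → CW.
4 reversals in total — an even number — so the drum shaft turns the same way as the motor.

clockwise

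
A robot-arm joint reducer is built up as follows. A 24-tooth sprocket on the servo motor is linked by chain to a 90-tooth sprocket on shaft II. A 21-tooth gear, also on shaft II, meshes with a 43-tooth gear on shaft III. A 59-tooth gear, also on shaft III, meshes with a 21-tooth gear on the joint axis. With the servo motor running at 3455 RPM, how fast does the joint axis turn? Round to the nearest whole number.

1264 RPM

chain 90/24 = 3.75 → 3455/3.75 = 921.33 RPM
gear mesh 43/21 = 2.0476 → 921.33/2.0476 = 449.95 RPM
gear mesh 21/59 = 0.35593 → 449.95/0.35593 = 1264.2 RPM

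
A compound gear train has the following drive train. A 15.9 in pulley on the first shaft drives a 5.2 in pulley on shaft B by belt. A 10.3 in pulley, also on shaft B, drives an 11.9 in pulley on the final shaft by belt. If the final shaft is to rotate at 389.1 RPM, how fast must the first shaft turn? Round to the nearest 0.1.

Overall ratio R = 0.32704 × 1.1553 = 0.37785.
Required input speed = output speed × R = 389.1 × 0.37785 = 147.02 RPM.

147.0 RPM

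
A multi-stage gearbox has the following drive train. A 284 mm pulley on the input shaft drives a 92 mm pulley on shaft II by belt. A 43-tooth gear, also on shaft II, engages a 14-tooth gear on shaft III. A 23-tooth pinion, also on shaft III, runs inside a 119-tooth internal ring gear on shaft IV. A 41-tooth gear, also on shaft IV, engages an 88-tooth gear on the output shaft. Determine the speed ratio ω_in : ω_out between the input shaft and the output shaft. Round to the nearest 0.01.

1.17

Each stage contributes driven/driver: belt 92/284 = 0.32394, gear mesh 14/43 = 0.32558, internal gear 119/23 = 5.1739, gear mesh 88/41 = 2.1463.
Overall: 0.32394 × 0.32558 × 5.1739 × 2.1463 = 1.1712.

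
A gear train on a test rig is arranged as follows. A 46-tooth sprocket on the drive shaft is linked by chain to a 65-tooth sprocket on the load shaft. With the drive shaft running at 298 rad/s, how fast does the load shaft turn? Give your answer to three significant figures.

chain 65/46 = 1.413 → 298/1.413 = 210.89 rad/s

211 rad/s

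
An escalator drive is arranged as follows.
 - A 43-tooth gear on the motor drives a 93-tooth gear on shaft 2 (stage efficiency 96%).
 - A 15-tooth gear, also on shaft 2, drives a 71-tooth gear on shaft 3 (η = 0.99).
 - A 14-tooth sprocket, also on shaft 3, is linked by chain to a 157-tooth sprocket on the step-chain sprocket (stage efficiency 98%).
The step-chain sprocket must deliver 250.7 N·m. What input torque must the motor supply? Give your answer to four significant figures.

Overall ratio R = 2.1628 × 4.7333 × 11.214 = 114.8; overall efficiency η = 0.96 × 0.99 × 0.98 = 0.9314.
Input torque = output torque / (R × η) = 250.7 / (114.8 × 0.9314) = 2.3446 N·m.

2.345 N·m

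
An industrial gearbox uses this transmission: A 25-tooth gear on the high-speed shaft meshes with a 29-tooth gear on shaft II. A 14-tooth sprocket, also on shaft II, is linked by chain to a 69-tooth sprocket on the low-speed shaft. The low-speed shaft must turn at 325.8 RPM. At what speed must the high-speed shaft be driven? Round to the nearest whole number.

1863 RPM

Overall ratio R = 1.16 × 4.9286 = 5.7171.
Required input speed = output speed × R = 325.8 × 5.7171 = 1862.6 RPM.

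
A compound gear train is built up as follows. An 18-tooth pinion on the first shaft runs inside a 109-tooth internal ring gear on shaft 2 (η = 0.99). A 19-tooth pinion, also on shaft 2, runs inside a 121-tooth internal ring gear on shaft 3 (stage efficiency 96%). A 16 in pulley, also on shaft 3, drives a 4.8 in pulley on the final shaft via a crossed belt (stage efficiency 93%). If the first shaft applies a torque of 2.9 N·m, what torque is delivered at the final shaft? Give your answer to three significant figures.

29.7 N·m

Internal gear: ratio = 109/18 = 6.0556; torque at shaft 2 = 2.9 × 6.0556 × 0.99 = 17.386 N·m.
Internal gear: ratio = 121/19 = 6.3684; torque at shaft 3 = 17.386 × 6.3684 × 0.96 = 106.29 N·m.
Belt: ratio = 4.8/16 = 0.3; torque at the final shaft = 106.29 × 0.3 × 0.93 = 29.655 N·m.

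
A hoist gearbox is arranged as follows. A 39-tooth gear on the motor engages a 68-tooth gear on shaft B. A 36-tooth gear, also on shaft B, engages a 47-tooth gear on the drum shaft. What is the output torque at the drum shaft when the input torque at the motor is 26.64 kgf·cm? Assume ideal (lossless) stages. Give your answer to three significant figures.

60.6 kgf·cm

After the gear mesh (68/39): 26.64 × 1.7436 = 46.449 kgf·cm
After the gear mesh (47/36): 46.449 × 1.3056 = 60.642 kgf·cm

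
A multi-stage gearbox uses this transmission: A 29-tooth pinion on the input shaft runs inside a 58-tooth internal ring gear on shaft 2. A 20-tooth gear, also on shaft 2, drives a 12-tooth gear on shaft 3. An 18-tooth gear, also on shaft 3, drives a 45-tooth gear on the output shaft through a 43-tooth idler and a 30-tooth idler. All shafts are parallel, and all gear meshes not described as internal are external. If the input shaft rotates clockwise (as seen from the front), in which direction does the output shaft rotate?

the input shaft → shaft 2: internal mesh, same direction → CW.
shaft 2 → shaft 3: external mesh, 1 reversal → CCW.
shaft 3 → the output shaft: driver → idler → idler → driven is 3 external meshes, 3 reversals → CW.
4 reversals in total — an even number — so the output shaft turns the same way as the input shaft.

clockwise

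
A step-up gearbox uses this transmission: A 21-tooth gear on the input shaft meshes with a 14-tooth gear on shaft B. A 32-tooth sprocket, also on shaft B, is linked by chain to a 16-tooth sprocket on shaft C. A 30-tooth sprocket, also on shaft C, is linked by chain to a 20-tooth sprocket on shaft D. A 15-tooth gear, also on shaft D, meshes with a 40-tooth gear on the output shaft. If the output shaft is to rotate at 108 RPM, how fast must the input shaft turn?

Overall ratio R = 0.66667 × 0.5 × 0.66667 × 2.6667 = 0.59259.
Required input speed = output speed × R = 108 × 0.59259 = 64 RPM.

64 RPM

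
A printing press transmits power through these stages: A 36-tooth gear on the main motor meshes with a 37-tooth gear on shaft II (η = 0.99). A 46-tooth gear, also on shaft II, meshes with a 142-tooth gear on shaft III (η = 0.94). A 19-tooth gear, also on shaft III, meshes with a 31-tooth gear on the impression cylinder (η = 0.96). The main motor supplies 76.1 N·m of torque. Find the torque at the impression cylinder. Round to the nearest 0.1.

gear mesh 37/36 = 1.0278 → τ = 76.1·1.0278·0.99 = 77.432 N·m
gear mesh 142/46 = 3.087 → τ = 77.432·3.087·0.94 = 224.69 N·m
gear mesh 31/19 = 1.6316 → τ = 224.69·1.6316·0.96 = 351.93 N·m

351.9 N·m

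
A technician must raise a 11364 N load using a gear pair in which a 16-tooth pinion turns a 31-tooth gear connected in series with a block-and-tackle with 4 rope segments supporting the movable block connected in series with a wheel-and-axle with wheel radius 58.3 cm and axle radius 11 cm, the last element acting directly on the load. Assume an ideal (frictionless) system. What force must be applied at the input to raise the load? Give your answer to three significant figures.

Gear pair MA = 31/16 = 1.9375.
Block-and-tackle MA = number of supporting rope parts = 4.
Wheel-and-axle MA = R/r = 58.3/11 = 5.3.
Combined ideal MA = 1.9375 × 4 × 5.3 = 41.075.
Effort = load / MA = 11364 / 41.075 = 276.66 N.

277 N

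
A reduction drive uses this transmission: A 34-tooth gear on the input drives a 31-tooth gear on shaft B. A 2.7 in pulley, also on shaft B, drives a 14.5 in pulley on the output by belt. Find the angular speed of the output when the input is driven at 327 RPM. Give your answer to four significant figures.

66.78 RPM

gear mesh 31/34 = 0.91176 → 327/0.91176 = 358.65 RPM
belt 14.5/2.7 = 5.3704 → 358.65/5.3704 = 66.782 RPM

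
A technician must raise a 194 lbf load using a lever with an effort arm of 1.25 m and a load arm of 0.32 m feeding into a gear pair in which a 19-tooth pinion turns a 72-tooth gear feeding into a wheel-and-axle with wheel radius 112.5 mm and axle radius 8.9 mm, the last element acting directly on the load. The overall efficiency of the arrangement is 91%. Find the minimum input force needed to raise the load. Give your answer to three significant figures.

1.14 lbf

Lever MA = effort arm / load arm = 1.25/0.32 = 3.9062.
Gear pair MA = 72/19 = 3.7895.
Wheel-and-axle MA = R/r = 112.5/8.9 = 12.64.
Combined ideal MA = 3.9062 × 3.7895 × 12.64 = 187.11.
Actual MA = 187.11 × 0.91 = 170.27.
Effort = load / actual MA = 194 / 170.27 = 1.1394 lbf.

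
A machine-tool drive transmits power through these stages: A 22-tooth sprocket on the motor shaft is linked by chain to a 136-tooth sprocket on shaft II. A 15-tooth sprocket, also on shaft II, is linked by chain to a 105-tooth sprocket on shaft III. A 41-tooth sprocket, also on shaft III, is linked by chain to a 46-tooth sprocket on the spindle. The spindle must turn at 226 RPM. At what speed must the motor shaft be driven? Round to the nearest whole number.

10972 RPM

Overall ratio R = 6.1818 × 7 × 1.122 = 48.55.
Required input speed = output speed × R = 226 × 48.55 = 10972 RPM.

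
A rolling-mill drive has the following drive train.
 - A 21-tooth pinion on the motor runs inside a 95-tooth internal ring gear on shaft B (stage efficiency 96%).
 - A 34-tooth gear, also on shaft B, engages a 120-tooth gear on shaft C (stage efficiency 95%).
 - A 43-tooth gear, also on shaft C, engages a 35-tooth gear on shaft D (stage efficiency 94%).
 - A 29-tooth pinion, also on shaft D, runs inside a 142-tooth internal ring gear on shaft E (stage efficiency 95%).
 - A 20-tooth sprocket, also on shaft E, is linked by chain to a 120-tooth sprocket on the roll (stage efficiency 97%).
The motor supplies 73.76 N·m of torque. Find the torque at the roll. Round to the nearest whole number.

After the internal gear (95/21): 73.76 × 4.5238 × 0.96 = 320.33 N·m
After the gear mesh (120/34): 320.33 × 3.5294 × 0.95 = 1074 N·m
After the gear mesh (35/43): 1074 × 0.81395 × 0.94 = 821.77 N·m
After the internal gear (142/29): 821.77 × 4.8966 × 0.95 = 3822.6 N·m
After the chain (120/20): 3822.6 × 6 × 0.97 = 22248 N·m

22248 N·m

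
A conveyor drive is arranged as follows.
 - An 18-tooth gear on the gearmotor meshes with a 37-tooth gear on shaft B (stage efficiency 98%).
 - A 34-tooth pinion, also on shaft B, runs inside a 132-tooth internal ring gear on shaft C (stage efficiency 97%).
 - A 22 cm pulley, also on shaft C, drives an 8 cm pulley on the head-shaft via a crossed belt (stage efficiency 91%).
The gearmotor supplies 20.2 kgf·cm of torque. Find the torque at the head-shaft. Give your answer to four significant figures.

50.71 kgf·cm

After the gear mesh (37/18): 20.2 × 2.0556 × 0.98 = 40.692 kgf·cm
After the internal gear (132/34): 40.692 × 3.8824 × 0.97 = 153.24 kgf·cm
After the belt (8/22): 153.24 × 0.36364 × 0.91 = 50.709 kgf·cm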